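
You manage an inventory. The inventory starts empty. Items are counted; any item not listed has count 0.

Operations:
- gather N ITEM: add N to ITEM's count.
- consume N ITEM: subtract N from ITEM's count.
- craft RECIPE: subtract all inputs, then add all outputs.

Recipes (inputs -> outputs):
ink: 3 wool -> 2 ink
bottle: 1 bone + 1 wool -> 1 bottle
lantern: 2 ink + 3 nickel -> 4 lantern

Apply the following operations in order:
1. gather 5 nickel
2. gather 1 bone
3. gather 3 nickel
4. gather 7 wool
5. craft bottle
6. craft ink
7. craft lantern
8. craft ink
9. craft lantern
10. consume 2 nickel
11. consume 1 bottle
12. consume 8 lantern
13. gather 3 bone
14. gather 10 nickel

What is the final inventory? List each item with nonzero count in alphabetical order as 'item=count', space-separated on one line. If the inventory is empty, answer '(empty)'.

Answer: bone=3 nickel=10

Derivation:
After 1 (gather 5 nickel): nickel=5
After 2 (gather 1 bone): bone=1 nickel=5
After 3 (gather 3 nickel): bone=1 nickel=8
After 4 (gather 7 wool): bone=1 nickel=8 wool=7
After 5 (craft bottle): bottle=1 nickel=8 wool=6
After 6 (craft ink): bottle=1 ink=2 nickel=8 wool=3
After 7 (craft lantern): bottle=1 lantern=4 nickel=5 wool=3
After 8 (craft ink): bottle=1 ink=2 lantern=4 nickel=5
After 9 (craft lantern): bottle=1 lantern=8 nickel=2
After 10 (consume 2 nickel): bottle=1 lantern=8
After 11 (consume 1 bottle): lantern=8
After 12 (consume 8 lantern): (empty)
After 13 (gather 3 bone): bone=3
After 14 (gather 10 nickel): bone=3 nickel=10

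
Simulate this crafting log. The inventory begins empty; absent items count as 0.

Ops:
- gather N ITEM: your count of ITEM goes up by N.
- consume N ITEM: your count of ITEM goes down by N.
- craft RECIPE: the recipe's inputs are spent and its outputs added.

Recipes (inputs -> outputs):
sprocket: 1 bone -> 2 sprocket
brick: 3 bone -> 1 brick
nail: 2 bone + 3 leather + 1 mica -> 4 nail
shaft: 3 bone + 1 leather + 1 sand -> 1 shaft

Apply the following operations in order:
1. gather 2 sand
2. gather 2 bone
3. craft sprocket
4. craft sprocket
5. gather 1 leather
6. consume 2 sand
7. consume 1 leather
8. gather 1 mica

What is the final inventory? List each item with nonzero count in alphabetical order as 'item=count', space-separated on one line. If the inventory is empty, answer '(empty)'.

After 1 (gather 2 sand): sand=2
After 2 (gather 2 bone): bone=2 sand=2
After 3 (craft sprocket): bone=1 sand=2 sprocket=2
After 4 (craft sprocket): sand=2 sprocket=4
After 5 (gather 1 leather): leather=1 sand=2 sprocket=4
After 6 (consume 2 sand): leather=1 sprocket=4
After 7 (consume 1 leather): sprocket=4
After 8 (gather 1 mica): mica=1 sprocket=4

Answer: mica=1 sprocket=4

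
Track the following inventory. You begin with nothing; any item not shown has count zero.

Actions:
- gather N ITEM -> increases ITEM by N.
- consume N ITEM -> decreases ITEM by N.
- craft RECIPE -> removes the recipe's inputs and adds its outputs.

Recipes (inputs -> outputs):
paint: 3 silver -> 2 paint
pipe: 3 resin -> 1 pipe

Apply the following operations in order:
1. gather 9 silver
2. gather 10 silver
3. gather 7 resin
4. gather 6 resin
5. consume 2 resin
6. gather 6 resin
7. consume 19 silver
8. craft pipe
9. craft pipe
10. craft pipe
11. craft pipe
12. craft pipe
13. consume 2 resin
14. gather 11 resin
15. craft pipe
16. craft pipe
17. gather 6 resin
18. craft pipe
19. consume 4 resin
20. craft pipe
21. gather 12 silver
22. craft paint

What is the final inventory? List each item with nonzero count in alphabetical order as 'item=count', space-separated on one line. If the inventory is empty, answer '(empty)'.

Answer: paint=2 pipe=9 resin=1 silver=9

Derivation:
After 1 (gather 9 silver): silver=9
After 2 (gather 10 silver): silver=19
After 3 (gather 7 resin): resin=7 silver=19
After 4 (gather 6 resin): resin=13 silver=19
After 5 (consume 2 resin): resin=11 silver=19
After 6 (gather 6 resin): resin=17 silver=19
After 7 (consume 19 silver): resin=17
After 8 (craft pipe): pipe=1 resin=14
After 9 (craft pipe): pipe=2 resin=11
After 10 (craft pipe): pipe=3 resin=8
After 11 (craft pipe): pipe=4 resin=5
After 12 (craft pipe): pipe=5 resin=2
After 13 (consume 2 resin): pipe=5
After 14 (gather 11 resin): pipe=5 resin=11
After 15 (craft pipe): pipe=6 resin=8
After 16 (craft pipe): pipe=7 resin=5
After 17 (gather 6 resin): pipe=7 resin=11
After 18 (craft pipe): pipe=8 resin=8
After 19 (consume 4 resin): pipe=8 resin=4
After 20 (craft pipe): pipe=9 resin=1
After 21 (gather 12 silver): pipe=9 resin=1 silver=12
After 22 (craft paint): paint=2 pipe=9 resin=1 silver=9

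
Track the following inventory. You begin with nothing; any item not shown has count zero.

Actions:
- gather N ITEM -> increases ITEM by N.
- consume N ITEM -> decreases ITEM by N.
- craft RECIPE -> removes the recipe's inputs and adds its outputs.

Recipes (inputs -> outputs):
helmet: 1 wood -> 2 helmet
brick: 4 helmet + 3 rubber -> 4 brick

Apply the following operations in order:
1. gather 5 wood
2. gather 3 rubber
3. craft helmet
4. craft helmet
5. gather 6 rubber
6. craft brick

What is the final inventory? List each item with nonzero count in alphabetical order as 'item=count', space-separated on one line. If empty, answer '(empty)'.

Answer: brick=4 rubber=6 wood=3

Derivation:
After 1 (gather 5 wood): wood=5
After 2 (gather 3 rubber): rubber=3 wood=5
After 3 (craft helmet): helmet=2 rubber=3 wood=4
After 4 (craft helmet): helmet=4 rubber=3 wood=3
After 5 (gather 6 rubber): helmet=4 rubber=9 wood=3
After 6 (craft brick): brick=4 rubber=6 wood=3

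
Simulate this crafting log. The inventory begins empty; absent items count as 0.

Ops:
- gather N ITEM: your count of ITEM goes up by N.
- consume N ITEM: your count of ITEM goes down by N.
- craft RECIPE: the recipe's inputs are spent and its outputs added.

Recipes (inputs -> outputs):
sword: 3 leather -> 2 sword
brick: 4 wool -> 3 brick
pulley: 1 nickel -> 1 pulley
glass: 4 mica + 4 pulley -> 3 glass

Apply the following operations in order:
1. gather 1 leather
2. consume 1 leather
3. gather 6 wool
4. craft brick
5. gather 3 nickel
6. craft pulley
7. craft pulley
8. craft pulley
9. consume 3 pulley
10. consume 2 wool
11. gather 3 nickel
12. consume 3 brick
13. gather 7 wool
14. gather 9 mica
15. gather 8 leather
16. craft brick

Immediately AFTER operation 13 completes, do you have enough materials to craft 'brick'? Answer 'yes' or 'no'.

After 1 (gather 1 leather): leather=1
After 2 (consume 1 leather): (empty)
After 3 (gather 6 wool): wool=6
After 4 (craft brick): brick=3 wool=2
After 5 (gather 3 nickel): brick=3 nickel=3 wool=2
After 6 (craft pulley): brick=3 nickel=2 pulley=1 wool=2
After 7 (craft pulley): brick=3 nickel=1 pulley=2 wool=2
After 8 (craft pulley): brick=3 pulley=3 wool=2
After 9 (consume 3 pulley): brick=3 wool=2
After 10 (consume 2 wool): brick=3
After 11 (gather 3 nickel): brick=3 nickel=3
After 12 (consume 3 brick): nickel=3
After 13 (gather 7 wool): nickel=3 wool=7

Answer: yes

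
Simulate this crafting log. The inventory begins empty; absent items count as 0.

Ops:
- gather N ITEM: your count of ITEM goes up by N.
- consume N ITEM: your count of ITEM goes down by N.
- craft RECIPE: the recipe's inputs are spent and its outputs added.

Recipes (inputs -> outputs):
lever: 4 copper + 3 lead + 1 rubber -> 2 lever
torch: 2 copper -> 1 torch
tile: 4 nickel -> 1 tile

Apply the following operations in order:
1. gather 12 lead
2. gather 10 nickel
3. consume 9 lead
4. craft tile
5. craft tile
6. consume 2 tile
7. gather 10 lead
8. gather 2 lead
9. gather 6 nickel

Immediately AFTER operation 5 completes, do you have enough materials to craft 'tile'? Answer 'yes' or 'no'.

Answer: no

Derivation:
After 1 (gather 12 lead): lead=12
After 2 (gather 10 nickel): lead=12 nickel=10
After 3 (consume 9 lead): lead=3 nickel=10
After 4 (craft tile): lead=3 nickel=6 tile=1
After 5 (craft tile): lead=3 nickel=2 tile=2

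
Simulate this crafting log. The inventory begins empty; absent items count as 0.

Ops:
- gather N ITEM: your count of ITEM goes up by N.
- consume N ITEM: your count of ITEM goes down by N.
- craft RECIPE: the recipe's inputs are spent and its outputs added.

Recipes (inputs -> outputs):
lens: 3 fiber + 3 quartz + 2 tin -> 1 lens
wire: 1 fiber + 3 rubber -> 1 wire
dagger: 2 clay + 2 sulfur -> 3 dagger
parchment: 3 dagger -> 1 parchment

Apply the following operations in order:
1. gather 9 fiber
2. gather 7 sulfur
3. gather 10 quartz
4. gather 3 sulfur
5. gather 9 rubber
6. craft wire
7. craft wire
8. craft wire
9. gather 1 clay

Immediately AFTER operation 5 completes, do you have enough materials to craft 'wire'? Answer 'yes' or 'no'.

After 1 (gather 9 fiber): fiber=9
After 2 (gather 7 sulfur): fiber=9 sulfur=7
After 3 (gather 10 quartz): fiber=9 quartz=10 sulfur=7
After 4 (gather 3 sulfur): fiber=9 quartz=10 sulfur=10
After 5 (gather 9 rubber): fiber=9 quartz=10 rubber=9 sulfur=10

Answer: yes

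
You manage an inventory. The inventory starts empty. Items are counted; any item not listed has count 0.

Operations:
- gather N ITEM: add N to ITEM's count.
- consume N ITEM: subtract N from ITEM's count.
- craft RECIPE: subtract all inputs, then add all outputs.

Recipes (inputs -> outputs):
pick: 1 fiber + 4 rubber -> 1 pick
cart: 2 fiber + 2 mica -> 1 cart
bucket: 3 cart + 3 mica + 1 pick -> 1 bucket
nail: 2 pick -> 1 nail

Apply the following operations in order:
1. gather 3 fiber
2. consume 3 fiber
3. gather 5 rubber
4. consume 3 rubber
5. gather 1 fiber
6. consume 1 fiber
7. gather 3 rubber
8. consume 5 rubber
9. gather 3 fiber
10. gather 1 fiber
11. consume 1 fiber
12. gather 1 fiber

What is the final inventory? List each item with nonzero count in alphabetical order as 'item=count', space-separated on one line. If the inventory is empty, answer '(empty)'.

Answer: fiber=4

Derivation:
After 1 (gather 3 fiber): fiber=3
After 2 (consume 3 fiber): (empty)
After 3 (gather 5 rubber): rubber=5
After 4 (consume 3 rubber): rubber=2
After 5 (gather 1 fiber): fiber=1 rubber=2
After 6 (consume 1 fiber): rubber=2
After 7 (gather 3 rubber): rubber=5
After 8 (consume 5 rubber): (empty)
After 9 (gather 3 fiber): fiber=3
After 10 (gather 1 fiber): fiber=4
After 11 (consume 1 fiber): fiber=3
After 12 (gather 1 fiber): fiber=4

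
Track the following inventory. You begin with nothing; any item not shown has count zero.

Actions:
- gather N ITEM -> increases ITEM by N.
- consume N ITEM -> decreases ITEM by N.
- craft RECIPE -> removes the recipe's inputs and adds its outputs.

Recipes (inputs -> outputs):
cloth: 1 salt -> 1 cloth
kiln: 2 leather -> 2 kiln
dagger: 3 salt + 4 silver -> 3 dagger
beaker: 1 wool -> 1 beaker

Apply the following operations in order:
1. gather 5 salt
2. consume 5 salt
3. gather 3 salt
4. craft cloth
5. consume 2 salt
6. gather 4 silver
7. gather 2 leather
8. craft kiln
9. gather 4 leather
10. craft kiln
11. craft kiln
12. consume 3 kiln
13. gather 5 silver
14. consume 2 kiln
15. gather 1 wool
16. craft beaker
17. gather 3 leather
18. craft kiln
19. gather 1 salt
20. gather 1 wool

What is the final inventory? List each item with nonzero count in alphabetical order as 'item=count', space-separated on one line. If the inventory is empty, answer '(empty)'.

After 1 (gather 5 salt): salt=5
After 2 (consume 5 salt): (empty)
After 3 (gather 3 salt): salt=3
After 4 (craft cloth): cloth=1 salt=2
After 5 (consume 2 salt): cloth=1
After 6 (gather 4 silver): cloth=1 silver=4
After 7 (gather 2 leather): cloth=1 leather=2 silver=4
After 8 (craft kiln): cloth=1 kiln=2 silver=4
After 9 (gather 4 leather): cloth=1 kiln=2 leather=4 silver=4
After 10 (craft kiln): cloth=1 kiln=4 leather=2 silver=4
After 11 (craft kiln): cloth=1 kiln=6 silver=4
After 12 (consume 3 kiln): cloth=1 kiln=3 silver=4
After 13 (gather 5 silver): cloth=1 kiln=3 silver=9
After 14 (consume 2 kiln): cloth=1 kiln=1 silver=9
After 15 (gather 1 wool): cloth=1 kiln=1 silver=9 wool=1
After 16 (craft beaker): beaker=1 cloth=1 kiln=1 silver=9
After 17 (gather 3 leather): beaker=1 cloth=1 kiln=1 leather=3 silver=9
After 18 (craft kiln): beaker=1 cloth=1 kiln=3 leather=1 silver=9
After 19 (gather 1 salt): beaker=1 cloth=1 kiln=3 leather=1 salt=1 silver=9
After 20 (gather 1 wool): beaker=1 cloth=1 kiln=3 leather=1 salt=1 silver=9 wool=1

Answer: beaker=1 cloth=1 kiln=3 leather=1 salt=1 silver=9 wool=1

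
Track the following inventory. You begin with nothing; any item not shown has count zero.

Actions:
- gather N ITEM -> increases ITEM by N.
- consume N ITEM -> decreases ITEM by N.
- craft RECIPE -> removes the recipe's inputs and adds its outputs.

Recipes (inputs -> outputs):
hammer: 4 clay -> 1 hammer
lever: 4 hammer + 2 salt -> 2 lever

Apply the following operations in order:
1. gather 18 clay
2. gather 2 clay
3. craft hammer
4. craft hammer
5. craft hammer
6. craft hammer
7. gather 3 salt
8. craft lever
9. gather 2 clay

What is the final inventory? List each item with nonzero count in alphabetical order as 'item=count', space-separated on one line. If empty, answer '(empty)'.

After 1 (gather 18 clay): clay=18
After 2 (gather 2 clay): clay=20
After 3 (craft hammer): clay=16 hammer=1
After 4 (craft hammer): clay=12 hammer=2
After 5 (craft hammer): clay=8 hammer=3
After 6 (craft hammer): clay=4 hammer=4
After 7 (gather 3 salt): clay=4 hammer=4 salt=3
After 8 (craft lever): clay=4 lever=2 salt=1
After 9 (gather 2 clay): clay=6 lever=2 salt=1

Answer: clay=6 lever=2 salt=1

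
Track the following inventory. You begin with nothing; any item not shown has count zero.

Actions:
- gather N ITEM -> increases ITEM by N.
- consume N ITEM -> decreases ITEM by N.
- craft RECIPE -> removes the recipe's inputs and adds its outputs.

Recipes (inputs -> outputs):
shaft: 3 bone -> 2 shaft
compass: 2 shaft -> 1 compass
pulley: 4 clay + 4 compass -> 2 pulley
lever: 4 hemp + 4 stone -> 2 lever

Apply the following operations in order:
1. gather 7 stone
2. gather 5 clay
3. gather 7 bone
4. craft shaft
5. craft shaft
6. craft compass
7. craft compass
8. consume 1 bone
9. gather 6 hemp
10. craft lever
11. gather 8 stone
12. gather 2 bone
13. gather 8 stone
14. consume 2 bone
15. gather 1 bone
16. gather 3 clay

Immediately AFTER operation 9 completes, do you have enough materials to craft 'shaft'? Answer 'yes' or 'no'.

Answer: no

Derivation:
After 1 (gather 7 stone): stone=7
After 2 (gather 5 clay): clay=5 stone=7
After 3 (gather 7 bone): bone=7 clay=5 stone=7
After 4 (craft shaft): bone=4 clay=5 shaft=2 stone=7
After 5 (craft shaft): bone=1 clay=5 shaft=4 stone=7
After 6 (craft compass): bone=1 clay=5 compass=1 shaft=2 stone=7
After 7 (craft compass): bone=1 clay=5 compass=2 stone=7
After 8 (consume 1 bone): clay=5 compass=2 stone=7
After 9 (gather 6 hemp): clay=5 compass=2 hemp=6 stone=7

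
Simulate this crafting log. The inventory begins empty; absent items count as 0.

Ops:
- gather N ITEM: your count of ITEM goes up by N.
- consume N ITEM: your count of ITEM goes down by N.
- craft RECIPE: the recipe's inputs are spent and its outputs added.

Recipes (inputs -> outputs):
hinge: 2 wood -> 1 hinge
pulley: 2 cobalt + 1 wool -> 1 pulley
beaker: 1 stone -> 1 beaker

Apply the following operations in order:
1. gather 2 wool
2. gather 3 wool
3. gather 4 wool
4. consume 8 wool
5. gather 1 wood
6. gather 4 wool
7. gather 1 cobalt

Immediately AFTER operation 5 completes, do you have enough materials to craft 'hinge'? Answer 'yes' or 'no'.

After 1 (gather 2 wool): wool=2
After 2 (gather 3 wool): wool=5
After 3 (gather 4 wool): wool=9
After 4 (consume 8 wool): wool=1
After 5 (gather 1 wood): wood=1 wool=1

Answer: no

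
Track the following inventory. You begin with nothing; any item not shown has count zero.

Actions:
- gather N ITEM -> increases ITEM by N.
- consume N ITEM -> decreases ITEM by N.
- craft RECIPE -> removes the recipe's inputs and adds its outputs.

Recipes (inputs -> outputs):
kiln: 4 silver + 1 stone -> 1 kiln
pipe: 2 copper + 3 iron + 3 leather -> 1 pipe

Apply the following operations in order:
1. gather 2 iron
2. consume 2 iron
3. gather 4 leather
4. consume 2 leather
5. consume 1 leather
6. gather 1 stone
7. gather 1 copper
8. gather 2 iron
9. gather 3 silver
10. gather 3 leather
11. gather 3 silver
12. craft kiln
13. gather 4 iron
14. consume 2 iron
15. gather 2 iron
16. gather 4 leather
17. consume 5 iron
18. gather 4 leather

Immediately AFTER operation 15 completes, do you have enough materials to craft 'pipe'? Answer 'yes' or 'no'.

Answer: no

Derivation:
After 1 (gather 2 iron): iron=2
After 2 (consume 2 iron): (empty)
After 3 (gather 4 leather): leather=4
After 4 (consume 2 leather): leather=2
After 5 (consume 1 leather): leather=1
After 6 (gather 1 stone): leather=1 stone=1
After 7 (gather 1 copper): copper=1 leather=1 stone=1
After 8 (gather 2 iron): copper=1 iron=2 leather=1 stone=1
After 9 (gather 3 silver): copper=1 iron=2 leather=1 silver=3 stone=1
After 10 (gather 3 leather): copper=1 iron=2 leather=4 silver=3 stone=1
After 11 (gather 3 silver): copper=1 iron=2 leather=4 silver=6 stone=1
After 12 (craft kiln): copper=1 iron=2 kiln=1 leather=4 silver=2
After 13 (gather 4 iron): copper=1 iron=6 kiln=1 leather=4 silver=2
After 14 (consume 2 iron): copper=1 iron=4 kiln=1 leather=4 silver=2
After 15 (gather 2 iron): copper=1 iron=6 kiln=1 leather=4 silver=2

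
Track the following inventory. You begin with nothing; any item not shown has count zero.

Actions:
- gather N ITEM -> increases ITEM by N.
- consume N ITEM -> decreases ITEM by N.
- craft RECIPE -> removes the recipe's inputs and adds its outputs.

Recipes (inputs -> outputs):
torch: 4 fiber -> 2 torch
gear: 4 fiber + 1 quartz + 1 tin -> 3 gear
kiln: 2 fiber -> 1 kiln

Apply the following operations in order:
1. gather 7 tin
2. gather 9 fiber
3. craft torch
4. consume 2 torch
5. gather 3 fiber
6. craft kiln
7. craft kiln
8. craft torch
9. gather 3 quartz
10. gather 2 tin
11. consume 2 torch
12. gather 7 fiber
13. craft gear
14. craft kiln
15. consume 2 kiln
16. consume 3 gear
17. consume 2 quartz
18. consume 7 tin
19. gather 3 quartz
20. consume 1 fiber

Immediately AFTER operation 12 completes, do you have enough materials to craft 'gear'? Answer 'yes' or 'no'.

Answer: yes

Derivation:
After 1 (gather 7 tin): tin=7
After 2 (gather 9 fiber): fiber=9 tin=7
After 3 (craft torch): fiber=5 tin=7 torch=2
After 4 (consume 2 torch): fiber=5 tin=7
After 5 (gather 3 fiber): fiber=8 tin=7
After 6 (craft kiln): fiber=6 kiln=1 tin=7
After 7 (craft kiln): fiber=4 kiln=2 tin=7
After 8 (craft torch): kiln=2 tin=7 torch=2
After 9 (gather 3 quartz): kiln=2 quartz=3 tin=7 torch=2
After 10 (gather 2 tin): kiln=2 quartz=3 tin=9 torch=2
After 11 (consume 2 torch): kiln=2 quartz=3 tin=9
After 12 (gather 7 fiber): fiber=7 kiln=2 quartz=3 tin=9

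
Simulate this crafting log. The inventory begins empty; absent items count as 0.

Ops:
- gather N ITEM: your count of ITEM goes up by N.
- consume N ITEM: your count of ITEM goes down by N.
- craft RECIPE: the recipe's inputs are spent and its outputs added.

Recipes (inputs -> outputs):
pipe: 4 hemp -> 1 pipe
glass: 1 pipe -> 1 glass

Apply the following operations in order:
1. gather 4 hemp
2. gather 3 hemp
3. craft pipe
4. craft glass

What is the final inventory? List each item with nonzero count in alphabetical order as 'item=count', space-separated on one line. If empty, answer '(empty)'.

Answer: glass=1 hemp=3

Derivation:
After 1 (gather 4 hemp): hemp=4
After 2 (gather 3 hemp): hemp=7
After 3 (craft pipe): hemp=3 pipe=1
After 4 (craft glass): glass=1 hemp=3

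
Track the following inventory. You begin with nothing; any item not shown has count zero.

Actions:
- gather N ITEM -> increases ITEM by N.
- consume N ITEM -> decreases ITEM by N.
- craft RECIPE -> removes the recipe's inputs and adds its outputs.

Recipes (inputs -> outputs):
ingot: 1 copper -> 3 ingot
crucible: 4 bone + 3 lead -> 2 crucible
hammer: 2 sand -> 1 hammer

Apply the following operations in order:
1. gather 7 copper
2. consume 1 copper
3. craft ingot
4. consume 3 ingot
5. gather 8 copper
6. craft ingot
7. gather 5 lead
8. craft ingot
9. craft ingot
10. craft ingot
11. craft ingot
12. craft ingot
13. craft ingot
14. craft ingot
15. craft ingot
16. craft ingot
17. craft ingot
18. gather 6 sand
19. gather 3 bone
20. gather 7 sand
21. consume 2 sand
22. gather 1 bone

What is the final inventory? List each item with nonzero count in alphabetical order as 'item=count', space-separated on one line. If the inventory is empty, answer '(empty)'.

After 1 (gather 7 copper): copper=7
After 2 (consume 1 copper): copper=6
After 3 (craft ingot): copper=5 ingot=3
After 4 (consume 3 ingot): copper=5
After 5 (gather 8 copper): copper=13
After 6 (craft ingot): copper=12 ingot=3
After 7 (gather 5 lead): copper=12 ingot=3 lead=5
After 8 (craft ingot): copper=11 ingot=6 lead=5
After 9 (craft ingot): copper=10 ingot=9 lead=5
After 10 (craft ingot): copper=9 ingot=12 lead=5
After 11 (craft ingot): copper=8 ingot=15 lead=5
After 12 (craft ingot): copper=7 ingot=18 lead=5
After 13 (craft ingot): copper=6 ingot=21 lead=5
After 14 (craft ingot): copper=5 ingot=24 lead=5
After 15 (craft ingot): copper=4 ingot=27 lead=5
After 16 (craft ingot): copper=3 ingot=30 lead=5
After 17 (craft ingot): copper=2 ingot=33 lead=5
After 18 (gather 6 sand): copper=2 ingot=33 lead=5 sand=6
After 19 (gather 3 bone): bone=3 copper=2 ingot=33 lead=5 sand=6
After 20 (gather 7 sand): bone=3 copper=2 ingot=33 lead=5 sand=13
After 21 (consume 2 sand): bone=3 copper=2 ingot=33 lead=5 sand=11
After 22 (gather 1 bone): bone=4 copper=2 ingot=33 lead=5 sand=11

Answer: bone=4 copper=2 ingot=33 lead=5 sand=11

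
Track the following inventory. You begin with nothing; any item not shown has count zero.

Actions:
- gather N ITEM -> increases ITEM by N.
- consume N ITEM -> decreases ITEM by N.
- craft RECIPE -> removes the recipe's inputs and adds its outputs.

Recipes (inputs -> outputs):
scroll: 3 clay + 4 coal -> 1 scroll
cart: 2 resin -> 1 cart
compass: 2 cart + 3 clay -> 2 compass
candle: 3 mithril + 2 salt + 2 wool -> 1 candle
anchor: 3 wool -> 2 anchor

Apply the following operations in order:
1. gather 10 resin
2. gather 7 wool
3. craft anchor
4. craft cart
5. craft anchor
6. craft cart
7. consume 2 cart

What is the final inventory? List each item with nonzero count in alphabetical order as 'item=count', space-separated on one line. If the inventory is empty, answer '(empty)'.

Answer: anchor=4 resin=6 wool=1

Derivation:
After 1 (gather 10 resin): resin=10
After 2 (gather 7 wool): resin=10 wool=7
After 3 (craft anchor): anchor=2 resin=10 wool=4
After 4 (craft cart): anchor=2 cart=1 resin=8 wool=4
After 5 (craft anchor): anchor=4 cart=1 resin=8 wool=1
After 6 (craft cart): anchor=4 cart=2 resin=6 wool=1
After 7 (consume 2 cart): anchor=4 resin=6 wool=1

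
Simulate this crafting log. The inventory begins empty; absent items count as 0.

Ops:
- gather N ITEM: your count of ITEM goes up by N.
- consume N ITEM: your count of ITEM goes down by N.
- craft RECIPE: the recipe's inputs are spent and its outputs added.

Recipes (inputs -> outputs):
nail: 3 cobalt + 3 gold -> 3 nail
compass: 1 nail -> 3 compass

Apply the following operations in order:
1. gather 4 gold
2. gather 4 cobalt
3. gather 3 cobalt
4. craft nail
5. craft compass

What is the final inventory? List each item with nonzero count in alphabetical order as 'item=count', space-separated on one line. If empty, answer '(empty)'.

Answer: cobalt=4 compass=3 gold=1 nail=2

Derivation:
After 1 (gather 4 gold): gold=4
After 2 (gather 4 cobalt): cobalt=4 gold=4
After 3 (gather 3 cobalt): cobalt=7 gold=4
After 4 (craft nail): cobalt=4 gold=1 nail=3
After 5 (craft compass): cobalt=4 compass=3 gold=1 nail=2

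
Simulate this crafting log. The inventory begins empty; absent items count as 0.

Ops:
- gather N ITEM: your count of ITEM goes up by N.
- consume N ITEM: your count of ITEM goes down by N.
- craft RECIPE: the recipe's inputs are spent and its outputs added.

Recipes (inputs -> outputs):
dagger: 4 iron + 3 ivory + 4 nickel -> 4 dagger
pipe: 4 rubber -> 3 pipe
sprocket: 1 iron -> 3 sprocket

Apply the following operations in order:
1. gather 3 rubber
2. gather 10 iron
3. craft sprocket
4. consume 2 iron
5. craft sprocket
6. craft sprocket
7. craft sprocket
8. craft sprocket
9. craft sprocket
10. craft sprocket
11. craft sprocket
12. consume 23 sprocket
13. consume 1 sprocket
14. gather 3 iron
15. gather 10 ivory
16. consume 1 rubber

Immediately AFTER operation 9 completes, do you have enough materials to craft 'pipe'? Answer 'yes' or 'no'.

After 1 (gather 3 rubber): rubber=3
After 2 (gather 10 iron): iron=10 rubber=3
After 3 (craft sprocket): iron=9 rubber=3 sprocket=3
After 4 (consume 2 iron): iron=7 rubber=3 sprocket=3
After 5 (craft sprocket): iron=6 rubber=3 sprocket=6
After 6 (craft sprocket): iron=5 rubber=3 sprocket=9
After 7 (craft sprocket): iron=4 rubber=3 sprocket=12
After 8 (craft sprocket): iron=3 rubber=3 sprocket=15
After 9 (craft sprocket): iron=2 rubber=3 sprocket=18

Answer: no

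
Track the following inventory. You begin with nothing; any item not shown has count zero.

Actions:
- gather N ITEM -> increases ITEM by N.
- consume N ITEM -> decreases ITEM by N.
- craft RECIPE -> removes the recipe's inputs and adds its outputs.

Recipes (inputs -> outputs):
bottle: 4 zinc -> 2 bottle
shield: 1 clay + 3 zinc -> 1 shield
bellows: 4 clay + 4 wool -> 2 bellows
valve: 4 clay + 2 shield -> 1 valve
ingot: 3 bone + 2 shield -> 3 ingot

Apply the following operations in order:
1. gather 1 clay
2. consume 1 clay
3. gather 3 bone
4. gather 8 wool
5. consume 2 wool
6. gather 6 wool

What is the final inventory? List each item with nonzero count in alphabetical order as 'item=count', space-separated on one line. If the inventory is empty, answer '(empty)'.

Answer: bone=3 wool=12

Derivation:
After 1 (gather 1 clay): clay=1
After 2 (consume 1 clay): (empty)
After 3 (gather 3 bone): bone=3
After 4 (gather 8 wool): bone=3 wool=8
After 5 (consume 2 wool): bone=3 wool=6
After 6 (gather 6 wool): bone=3 wool=12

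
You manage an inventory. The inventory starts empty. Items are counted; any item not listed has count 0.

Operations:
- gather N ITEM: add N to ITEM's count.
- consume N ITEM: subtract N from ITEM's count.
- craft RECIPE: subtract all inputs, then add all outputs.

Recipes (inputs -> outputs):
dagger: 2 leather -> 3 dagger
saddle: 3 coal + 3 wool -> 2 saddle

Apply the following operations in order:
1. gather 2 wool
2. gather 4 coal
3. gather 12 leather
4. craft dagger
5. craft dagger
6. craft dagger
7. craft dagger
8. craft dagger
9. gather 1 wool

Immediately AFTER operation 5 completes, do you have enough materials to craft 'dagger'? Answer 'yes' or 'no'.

Answer: yes

Derivation:
After 1 (gather 2 wool): wool=2
After 2 (gather 4 coal): coal=4 wool=2
After 3 (gather 12 leather): coal=4 leather=12 wool=2
After 4 (craft dagger): coal=4 dagger=3 leather=10 wool=2
After 5 (craft dagger): coal=4 dagger=6 leather=8 wool=2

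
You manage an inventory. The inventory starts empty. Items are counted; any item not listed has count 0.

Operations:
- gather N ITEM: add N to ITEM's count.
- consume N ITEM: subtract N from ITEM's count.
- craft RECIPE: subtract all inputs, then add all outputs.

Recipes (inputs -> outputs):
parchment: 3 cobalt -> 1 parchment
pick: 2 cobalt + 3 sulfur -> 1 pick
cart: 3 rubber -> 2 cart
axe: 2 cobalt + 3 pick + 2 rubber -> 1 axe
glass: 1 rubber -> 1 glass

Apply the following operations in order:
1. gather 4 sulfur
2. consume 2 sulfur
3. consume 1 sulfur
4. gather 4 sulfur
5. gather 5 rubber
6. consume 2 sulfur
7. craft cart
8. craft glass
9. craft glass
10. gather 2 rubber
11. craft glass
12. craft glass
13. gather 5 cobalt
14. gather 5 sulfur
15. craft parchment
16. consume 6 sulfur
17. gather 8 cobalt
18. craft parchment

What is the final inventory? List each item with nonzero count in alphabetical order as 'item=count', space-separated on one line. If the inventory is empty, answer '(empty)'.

After 1 (gather 4 sulfur): sulfur=4
After 2 (consume 2 sulfur): sulfur=2
After 3 (consume 1 sulfur): sulfur=1
After 4 (gather 4 sulfur): sulfur=5
After 5 (gather 5 rubber): rubber=5 sulfur=5
After 6 (consume 2 sulfur): rubber=5 sulfur=3
After 7 (craft cart): cart=2 rubber=2 sulfur=3
After 8 (craft glass): cart=2 glass=1 rubber=1 sulfur=3
After 9 (craft glass): cart=2 glass=2 sulfur=3
After 10 (gather 2 rubber): cart=2 glass=2 rubber=2 sulfur=3
After 11 (craft glass): cart=2 glass=3 rubber=1 sulfur=3
After 12 (craft glass): cart=2 glass=4 sulfur=3
After 13 (gather 5 cobalt): cart=2 cobalt=5 glass=4 sulfur=3
After 14 (gather 5 sulfur): cart=2 cobalt=5 glass=4 sulfur=8
After 15 (craft parchment): cart=2 cobalt=2 glass=4 parchment=1 sulfur=8
After 16 (consume 6 sulfur): cart=2 cobalt=2 glass=4 parchment=1 sulfur=2
After 17 (gather 8 cobalt): cart=2 cobalt=10 glass=4 parchment=1 sulfur=2
After 18 (craft parchment): cart=2 cobalt=7 glass=4 parchment=2 sulfur=2

Answer: cart=2 cobalt=7 glass=4 parchment=2 sulfur=2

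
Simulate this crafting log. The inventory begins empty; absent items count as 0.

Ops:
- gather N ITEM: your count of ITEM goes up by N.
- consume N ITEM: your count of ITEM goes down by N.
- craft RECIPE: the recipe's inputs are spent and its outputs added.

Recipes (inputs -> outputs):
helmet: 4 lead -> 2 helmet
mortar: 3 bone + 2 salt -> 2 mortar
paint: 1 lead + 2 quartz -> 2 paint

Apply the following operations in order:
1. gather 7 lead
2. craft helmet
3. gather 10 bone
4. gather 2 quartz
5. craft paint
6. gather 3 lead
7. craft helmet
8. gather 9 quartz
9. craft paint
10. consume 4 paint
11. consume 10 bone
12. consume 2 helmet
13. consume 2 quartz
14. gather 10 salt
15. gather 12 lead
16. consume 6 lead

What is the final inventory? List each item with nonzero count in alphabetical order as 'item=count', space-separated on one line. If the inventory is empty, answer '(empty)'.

Answer: helmet=2 lead=6 quartz=5 salt=10

Derivation:
After 1 (gather 7 lead): lead=7
After 2 (craft helmet): helmet=2 lead=3
After 3 (gather 10 bone): bone=10 helmet=2 lead=3
After 4 (gather 2 quartz): bone=10 helmet=2 lead=3 quartz=2
After 5 (craft paint): bone=10 helmet=2 lead=2 paint=2
After 6 (gather 3 lead): bone=10 helmet=2 lead=5 paint=2
After 7 (craft helmet): bone=10 helmet=4 lead=1 paint=2
After 8 (gather 9 quartz): bone=10 helmet=4 lead=1 paint=2 quartz=9
After 9 (craft paint): bone=10 helmet=4 paint=4 quartz=7
After 10 (consume 4 paint): bone=10 helmet=4 quartz=7
After 11 (consume 10 bone): helmet=4 quartz=7
After 12 (consume 2 helmet): helmet=2 quartz=7
After 13 (consume 2 quartz): helmet=2 quartz=5
After 14 (gather 10 salt): helmet=2 quartz=5 salt=10
After 15 (gather 12 lead): helmet=2 lead=12 quartz=5 salt=10
After 16 (consume 6 lead): helmet=2 lead=6 quartz=5 salt=10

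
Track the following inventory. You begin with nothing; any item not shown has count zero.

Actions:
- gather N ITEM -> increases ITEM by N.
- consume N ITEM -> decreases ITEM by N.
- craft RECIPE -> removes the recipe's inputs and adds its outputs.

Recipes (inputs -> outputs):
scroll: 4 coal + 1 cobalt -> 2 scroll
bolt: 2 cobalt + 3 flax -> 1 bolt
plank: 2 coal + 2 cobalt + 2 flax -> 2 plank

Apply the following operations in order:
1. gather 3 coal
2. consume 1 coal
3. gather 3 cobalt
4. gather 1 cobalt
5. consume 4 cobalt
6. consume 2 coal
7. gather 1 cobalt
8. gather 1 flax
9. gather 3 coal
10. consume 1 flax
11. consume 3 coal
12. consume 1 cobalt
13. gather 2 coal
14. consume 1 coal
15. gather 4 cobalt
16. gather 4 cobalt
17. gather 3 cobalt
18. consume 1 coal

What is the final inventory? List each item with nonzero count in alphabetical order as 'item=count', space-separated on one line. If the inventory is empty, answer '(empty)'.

After 1 (gather 3 coal): coal=3
After 2 (consume 1 coal): coal=2
After 3 (gather 3 cobalt): coal=2 cobalt=3
After 4 (gather 1 cobalt): coal=2 cobalt=4
After 5 (consume 4 cobalt): coal=2
After 6 (consume 2 coal): (empty)
After 7 (gather 1 cobalt): cobalt=1
After 8 (gather 1 flax): cobalt=1 flax=1
After 9 (gather 3 coal): coal=3 cobalt=1 flax=1
After 10 (consume 1 flax): coal=3 cobalt=1
After 11 (consume 3 coal): cobalt=1
After 12 (consume 1 cobalt): (empty)
After 13 (gather 2 coal): coal=2
After 14 (consume 1 coal): coal=1
After 15 (gather 4 cobalt): coal=1 cobalt=4
After 16 (gather 4 cobalt): coal=1 cobalt=8
After 17 (gather 3 cobalt): coal=1 cobalt=11
After 18 (consume 1 coal): cobalt=11

Answer: cobalt=11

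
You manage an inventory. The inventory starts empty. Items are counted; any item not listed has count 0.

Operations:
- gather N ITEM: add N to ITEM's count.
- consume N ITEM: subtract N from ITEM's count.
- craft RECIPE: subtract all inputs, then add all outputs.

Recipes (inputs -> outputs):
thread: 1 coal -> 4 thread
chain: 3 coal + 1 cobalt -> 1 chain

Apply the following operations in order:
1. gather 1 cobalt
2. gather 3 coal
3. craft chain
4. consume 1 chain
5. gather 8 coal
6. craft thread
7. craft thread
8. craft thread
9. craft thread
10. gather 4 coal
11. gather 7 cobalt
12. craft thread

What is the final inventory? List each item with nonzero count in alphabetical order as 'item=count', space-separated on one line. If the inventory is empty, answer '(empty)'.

Answer: coal=7 cobalt=7 thread=20

Derivation:
After 1 (gather 1 cobalt): cobalt=1
After 2 (gather 3 coal): coal=3 cobalt=1
After 3 (craft chain): chain=1
After 4 (consume 1 chain): (empty)
After 5 (gather 8 coal): coal=8
After 6 (craft thread): coal=7 thread=4
After 7 (craft thread): coal=6 thread=8
After 8 (craft thread): coal=5 thread=12
After 9 (craft thread): coal=4 thread=16
After 10 (gather 4 coal): coal=8 thread=16
After 11 (gather 7 cobalt): coal=8 cobalt=7 thread=16
After 12 (craft thread): coal=7 cobalt=7 thread=20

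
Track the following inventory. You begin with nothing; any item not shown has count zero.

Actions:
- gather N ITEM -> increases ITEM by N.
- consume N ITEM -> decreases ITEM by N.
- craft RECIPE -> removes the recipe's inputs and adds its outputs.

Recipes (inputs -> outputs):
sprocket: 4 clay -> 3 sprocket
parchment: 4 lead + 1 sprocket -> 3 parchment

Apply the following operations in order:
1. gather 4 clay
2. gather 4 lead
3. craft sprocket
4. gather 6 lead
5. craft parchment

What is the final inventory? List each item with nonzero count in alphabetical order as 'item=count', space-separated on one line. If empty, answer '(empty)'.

Answer: lead=6 parchment=3 sprocket=2

Derivation:
After 1 (gather 4 clay): clay=4
After 2 (gather 4 lead): clay=4 lead=4
After 3 (craft sprocket): lead=4 sprocket=3
After 4 (gather 6 lead): lead=10 sprocket=3
After 5 (craft parchment): lead=6 parchment=3 sprocket=2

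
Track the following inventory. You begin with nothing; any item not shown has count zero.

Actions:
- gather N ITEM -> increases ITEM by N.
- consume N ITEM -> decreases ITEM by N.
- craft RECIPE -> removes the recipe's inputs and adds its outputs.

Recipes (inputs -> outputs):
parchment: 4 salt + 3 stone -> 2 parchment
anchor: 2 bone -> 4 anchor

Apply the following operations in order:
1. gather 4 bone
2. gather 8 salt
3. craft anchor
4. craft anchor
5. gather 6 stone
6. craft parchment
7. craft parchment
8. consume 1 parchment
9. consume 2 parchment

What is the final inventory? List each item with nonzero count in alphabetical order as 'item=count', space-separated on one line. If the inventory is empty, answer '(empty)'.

Answer: anchor=8 parchment=1

Derivation:
After 1 (gather 4 bone): bone=4
After 2 (gather 8 salt): bone=4 salt=8
After 3 (craft anchor): anchor=4 bone=2 salt=8
After 4 (craft anchor): anchor=8 salt=8
After 5 (gather 6 stone): anchor=8 salt=8 stone=6
After 6 (craft parchment): anchor=8 parchment=2 salt=4 stone=3
After 7 (craft parchment): anchor=8 parchment=4
After 8 (consume 1 parchment): anchor=8 parchment=3
After 9 (consume 2 parchment): anchor=8 parchment=1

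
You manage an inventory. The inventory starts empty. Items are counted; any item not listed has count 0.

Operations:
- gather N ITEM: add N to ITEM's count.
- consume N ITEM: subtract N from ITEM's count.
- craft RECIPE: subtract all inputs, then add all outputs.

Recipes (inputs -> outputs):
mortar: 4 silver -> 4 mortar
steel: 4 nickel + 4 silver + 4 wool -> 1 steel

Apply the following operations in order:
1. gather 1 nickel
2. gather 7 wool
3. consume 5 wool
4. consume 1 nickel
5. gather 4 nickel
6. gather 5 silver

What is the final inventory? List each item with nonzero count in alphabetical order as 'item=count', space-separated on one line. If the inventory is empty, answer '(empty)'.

Answer: nickel=4 silver=5 wool=2

Derivation:
After 1 (gather 1 nickel): nickel=1
After 2 (gather 7 wool): nickel=1 wool=7
After 3 (consume 5 wool): nickel=1 wool=2
After 4 (consume 1 nickel): wool=2
After 5 (gather 4 nickel): nickel=4 wool=2
After 6 (gather 5 silver): nickel=4 silver=5 wool=2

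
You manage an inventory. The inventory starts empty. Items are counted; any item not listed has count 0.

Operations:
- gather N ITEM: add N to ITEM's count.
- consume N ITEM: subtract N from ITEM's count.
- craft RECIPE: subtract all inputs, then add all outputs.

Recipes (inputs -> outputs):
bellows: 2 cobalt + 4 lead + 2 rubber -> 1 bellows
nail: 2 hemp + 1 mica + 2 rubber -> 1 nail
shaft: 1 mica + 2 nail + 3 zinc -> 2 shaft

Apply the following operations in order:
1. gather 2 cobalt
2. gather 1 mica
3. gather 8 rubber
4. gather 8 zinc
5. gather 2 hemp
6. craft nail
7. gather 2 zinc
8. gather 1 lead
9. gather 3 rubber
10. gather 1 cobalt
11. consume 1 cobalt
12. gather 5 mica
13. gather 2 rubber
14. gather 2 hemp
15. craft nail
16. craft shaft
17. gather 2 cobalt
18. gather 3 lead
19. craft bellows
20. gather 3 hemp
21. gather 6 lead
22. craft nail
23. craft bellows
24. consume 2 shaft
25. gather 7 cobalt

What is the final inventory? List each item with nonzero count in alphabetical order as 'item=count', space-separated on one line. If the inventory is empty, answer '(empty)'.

Answer: bellows=2 cobalt=7 hemp=1 lead=2 mica=2 nail=1 rubber=3 zinc=7

Derivation:
After 1 (gather 2 cobalt): cobalt=2
After 2 (gather 1 mica): cobalt=2 mica=1
After 3 (gather 8 rubber): cobalt=2 mica=1 rubber=8
After 4 (gather 8 zinc): cobalt=2 mica=1 rubber=8 zinc=8
After 5 (gather 2 hemp): cobalt=2 hemp=2 mica=1 rubber=8 zinc=8
After 6 (craft nail): cobalt=2 nail=1 rubber=6 zinc=8
After 7 (gather 2 zinc): cobalt=2 nail=1 rubber=6 zinc=10
After 8 (gather 1 lead): cobalt=2 lead=1 nail=1 rubber=6 zinc=10
After 9 (gather 3 rubber): cobalt=2 lead=1 nail=1 rubber=9 zinc=10
After 10 (gather 1 cobalt): cobalt=3 lead=1 nail=1 rubber=9 zinc=10
After 11 (consume 1 cobalt): cobalt=2 lead=1 nail=1 rubber=9 zinc=10
After 12 (gather 5 mica): cobalt=2 lead=1 mica=5 nail=1 rubber=9 zinc=10
After 13 (gather 2 rubber): cobalt=2 lead=1 mica=5 nail=1 rubber=11 zinc=10
After 14 (gather 2 hemp): cobalt=2 hemp=2 lead=1 mica=5 nail=1 rubber=11 zinc=10
After 15 (craft nail): cobalt=2 lead=1 mica=4 nail=2 rubber=9 zinc=10
After 16 (craft shaft): cobalt=2 lead=1 mica=3 rubber=9 shaft=2 zinc=7
After 17 (gather 2 cobalt): cobalt=4 lead=1 mica=3 rubber=9 shaft=2 zinc=7
After 18 (gather 3 lead): cobalt=4 lead=4 mica=3 rubber=9 shaft=2 zinc=7
After 19 (craft bellows): bellows=1 cobalt=2 mica=3 rubber=7 shaft=2 zinc=7
After 20 (gather 3 hemp): bellows=1 cobalt=2 hemp=3 mica=3 rubber=7 shaft=2 zinc=7
After 21 (gather 6 lead): bellows=1 cobalt=2 hemp=3 lead=6 mica=3 rubber=7 shaft=2 zinc=7
After 22 (craft nail): bellows=1 cobalt=2 hemp=1 lead=6 mica=2 nail=1 rubber=5 shaft=2 zinc=7
After 23 (craft bellows): bellows=2 hemp=1 lead=2 mica=2 nail=1 rubber=3 shaft=2 zinc=7
After 24 (consume 2 shaft): bellows=2 hemp=1 lead=2 mica=2 nail=1 rubber=3 zinc=7
After 25 (gather 7 cobalt): bellows=2 cobalt=7 hemp=1 lead=2 mica=2 nail=1 rubber=3 zinc=7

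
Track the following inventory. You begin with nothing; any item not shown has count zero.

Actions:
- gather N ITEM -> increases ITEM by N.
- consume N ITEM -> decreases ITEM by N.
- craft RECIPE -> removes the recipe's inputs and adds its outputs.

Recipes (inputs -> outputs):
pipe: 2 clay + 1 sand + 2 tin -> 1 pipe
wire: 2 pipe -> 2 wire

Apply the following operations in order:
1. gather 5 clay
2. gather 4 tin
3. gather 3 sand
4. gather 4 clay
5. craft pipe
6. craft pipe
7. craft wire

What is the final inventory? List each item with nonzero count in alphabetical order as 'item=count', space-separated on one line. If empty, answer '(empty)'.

After 1 (gather 5 clay): clay=5
After 2 (gather 4 tin): clay=5 tin=4
After 3 (gather 3 sand): clay=5 sand=3 tin=4
After 4 (gather 4 clay): clay=9 sand=3 tin=4
After 5 (craft pipe): clay=7 pipe=1 sand=2 tin=2
After 6 (craft pipe): clay=5 pipe=2 sand=1
After 7 (craft wire): clay=5 sand=1 wire=2

Answer: clay=5 sand=1 wire=2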